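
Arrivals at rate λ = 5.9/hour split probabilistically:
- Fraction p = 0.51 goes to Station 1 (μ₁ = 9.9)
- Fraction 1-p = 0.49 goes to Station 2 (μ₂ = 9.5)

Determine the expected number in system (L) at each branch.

Effective rates: λ₁ = 5.9×0.51 = 3.009, λ₂ = 5.9×0.49 = 2.891
Station 1: ρ₁ = 3.009/9.9 = 0.30394, L₁ = ρ₁/(1-ρ₁) = 0.30394/(1-0.30394) = 0.4367
Station 2: ρ₂ = 2.891/9.5 = 0.3043, L₂ = ρ₂/(1-ρ₂) = 0.3043/(1-0.3043) = 0.4374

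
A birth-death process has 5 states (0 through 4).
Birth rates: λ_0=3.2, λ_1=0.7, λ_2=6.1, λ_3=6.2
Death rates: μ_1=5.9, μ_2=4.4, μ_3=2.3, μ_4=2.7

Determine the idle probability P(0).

Ratios P(n)/P(0) = (λ₀···λₙ₋₁)/(μ₁···μₙ):
P(1)/P(0) = (3.2)/(5.9) = 0.5424
P(2)/P(0) = (3.2×0.7)/(5.9×4.4) = 0.08629
P(3)/P(0) = (3.2×0.7×6.1)/(5.9×4.4×2.3) = 0.2288
P(4)/P(0) = (3.2×0.7×6.1×6.2)/(5.9×4.4×2.3×2.7) = 0.5255

Normalization: ∑ P(n) = 1
P(0) × (1.0000 + 0.5424 + 0.08629 + 0.2288 + 0.5255) = 1
P(0) × 2.3830 = 1
P(0) = 1/2.3830 = 0.4196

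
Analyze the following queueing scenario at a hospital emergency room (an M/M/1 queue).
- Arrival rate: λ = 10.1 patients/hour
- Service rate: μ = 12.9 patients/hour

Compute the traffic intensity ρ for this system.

Server utilization: ρ = λ/μ
ρ = 10.1/12.9 = 0.7829
The server is busy 78.29% of the time.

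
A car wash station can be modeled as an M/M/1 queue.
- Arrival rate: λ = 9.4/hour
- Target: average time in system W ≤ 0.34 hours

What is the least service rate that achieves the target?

For M/M/1: W = 1/(μ-λ)
Need W ≤ 0.34, so 1/(μ-λ) ≤ 0.34
μ - λ ≥ 1/0.34 = 2.9412
μ ≥ 9.4 + 2.9412 = 12.3412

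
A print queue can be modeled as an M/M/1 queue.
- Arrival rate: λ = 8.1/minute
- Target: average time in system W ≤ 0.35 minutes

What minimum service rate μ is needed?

For M/M/1: W = 1/(μ-λ)
Need W ≤ 0.35, so 1/(μ-λ) ≤ 0.35
μ - λ ≥ 1/0.35 = 2.8571
μ ≥ 8.1 + 2.8571 = 10.9571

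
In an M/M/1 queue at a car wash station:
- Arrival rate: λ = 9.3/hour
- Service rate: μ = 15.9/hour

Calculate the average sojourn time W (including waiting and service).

First, compute utilization: ρ = λ/μ = 9.3/15.9 = 0.5849
For M/M/1: W = 1/(μ-λ)
W = 1/(15.9-9.3) = 1/6.60
W = 0.1515 hours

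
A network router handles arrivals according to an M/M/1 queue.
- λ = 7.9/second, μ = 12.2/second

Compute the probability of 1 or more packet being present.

ρ = λ/μ = 7.9/12.2 = 0.6475
P(N ≥ n) = ρⁿ
P(N ≥ 1) = 0.6475^1
P(N ≥ 1) = 0.6475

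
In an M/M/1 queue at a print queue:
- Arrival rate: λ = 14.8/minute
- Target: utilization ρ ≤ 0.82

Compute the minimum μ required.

ρ = λ/μ, so μ = λ/ρ
μ ≥ 14.8/0.82 = 18.0488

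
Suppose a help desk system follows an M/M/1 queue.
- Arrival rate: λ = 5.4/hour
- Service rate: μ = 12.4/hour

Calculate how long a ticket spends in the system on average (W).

First, compute utilization: ρ = λ/μ = 5.4/12.4 = 0.4355
For M/M/1: W = 1/(μ-λ)
W = 1/(12.4-5.4) = 1/7.00
W = 0.1429 hours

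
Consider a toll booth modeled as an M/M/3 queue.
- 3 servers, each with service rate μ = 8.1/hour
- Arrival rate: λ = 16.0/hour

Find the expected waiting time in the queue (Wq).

Traffic intensity: ρ = λ/(cμ) = 16.0/(3×8.1) = 0.6584
Since ρ = 0.6584 < 1, system is stable.
Offered load a = λ/μ = cρ = 16.0/8.1 = 1.9753
P₀ = [ Σₙ₌₀^2 aⁿ/n! + a^3/(3!(1-ρ)) ]⁻¹
Σ = a^0/0! + a^1/1! + a^2/2! = 1.0000 + 1.9753 + 1.9509 = 4.9262
a^3/(3!(1-ρ)) = 7.7073/(6 × 0.34156) = 3.7608
P₀ = 1/(4.9262 + 3.7608) = 0.1151
Lq = P₀·a^3·ρ / (3!(1-ρ)²) = 0.11511 × 7.7073 × 0.65844 / (6 × 0.11667) = 0.8345
Wq = Lq/λ = 0.8345/16.0 = 0.05216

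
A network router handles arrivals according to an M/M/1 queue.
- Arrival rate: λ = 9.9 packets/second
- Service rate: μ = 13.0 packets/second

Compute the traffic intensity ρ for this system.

Server utilization: ρ = λ/μ
ρ = 9.9/13.0 = 0.7615
The server is busy 76.15% of the time.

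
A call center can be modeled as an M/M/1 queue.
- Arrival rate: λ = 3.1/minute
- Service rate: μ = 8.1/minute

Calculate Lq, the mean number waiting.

ρ = λ/μ = 3.1/8.1 = 0.3827
For M/M/1: Lq = λ²/(μ(μ-λ))
Lq = 9.61/(8.1 × 5.00)
Lq = 0.2373 calls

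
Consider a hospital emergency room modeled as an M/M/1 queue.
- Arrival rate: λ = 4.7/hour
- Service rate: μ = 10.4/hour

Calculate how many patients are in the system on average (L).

ρ = λ/μ = 4.7/10.4 = 0.4519
For M/M/1: L = λ/(μ-λ)
L = 4.7/(10.4-4.7) = 4.7/5.70
L = 0.8246 patients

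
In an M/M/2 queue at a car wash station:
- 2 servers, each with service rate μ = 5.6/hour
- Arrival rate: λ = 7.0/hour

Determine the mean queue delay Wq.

Traffic intensity: ρ = λ/(cμ) = 7.0/(2×5.6) = 0.6250
Since ρ = 0.6250 < 1, system is stable.
Offered load a = λ/μ = cρ = 7.0/5.6 = 1.2500
P₀ = [ Σₙ₌₀^1 aⁿ/n! + a^2/(2!(1-ρ)) ]⁻¹
Σ = a^0/0! + a^1/1! = 1.0000 + 1.2500 = 2.2500
a^2/(2!(1-ρ)) = 1.5625/(2 × 0.3750) = 2.0833
P₀ = 1/(2.2500 + 2.0833) = 0.2308
Lq = P₀·a^2·ρ / (2!(1-ρ)²) = 0.23077 × 1.5625 × 0.62500 / (2 × 0.14062) = 0.8013
Wq = Lq/λ = 0.8013/7.0 = 0.1145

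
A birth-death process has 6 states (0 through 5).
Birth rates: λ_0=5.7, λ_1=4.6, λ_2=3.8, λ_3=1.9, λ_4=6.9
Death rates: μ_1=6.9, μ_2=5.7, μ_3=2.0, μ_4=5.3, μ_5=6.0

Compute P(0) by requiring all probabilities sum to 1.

Ratios P(n)/P(0) = (λ₀···λₙ₋₁)/(μ₁···μₙ):
P(1)/P(0) = (5.7)/(6.9) = 0.82609
P(2)/P(0) = (5.7×4.6)/(6.9×5.7) = 0.66667
P(3)/P(0) = (5.7×4.6×3.8)/(6.9×5.7×2.0) = 1.2667
P(4)/P(0) = (5.7×4.6×3.8×1.9)/(6.9×5.7×2.0×5.3) = 0.45409
P(5)/P(0) = (5.7×4.6×3.8×1.9×6.9)/(6.9×5.7×2.0×5.3×6.0) = 0.52220

Normalization: ∑ P(n) = 1
P(0) × (1.0000 + 0.82609 + 0.66667 + 1.2667 + 0.45409 + 0.52220) = 1
P(0) × 4.7357 = 1
P(0) = 1/4.7357 = 0.2112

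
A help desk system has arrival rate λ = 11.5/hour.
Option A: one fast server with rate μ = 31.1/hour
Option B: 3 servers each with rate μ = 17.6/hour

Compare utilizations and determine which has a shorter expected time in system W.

Option A: single server μ = 31.1 (M/M/1)
  ρ_A = 11.5/31.1 = 0.3698
  W_A = 1/(μ-λ) = 1/(31.1-11.5) = 1/19.60 = 0.05102

Option B: 3 servers μ = 17.6 (M/M/3)
  ρ_B = λ/(cμ) = 11.5/(3×17.6) = 0.2178
  Offered load a = λ/μ = cρ = 11.5/17.6 = 0.6534
  P₀ = [ Σₙ₌₀^2 aⁿ/n! + a^3/(3!(1-ρ)) ]⁻¹
  Σ = a^0/0! + a^1/1! + a^2/2! = 1.0000 + 0.6534 + 0.2135 = 1.8669
  a^3/(3!(1-ρ)) = 0.27897/(6 × 0.78220) = 0.05944
  P₀ = 1/(1.8669 + 0.05944) = 0.5191
  Lq = P₀·a^3·ρ / (3!(1-ρ)²) = 0.51912 × 0.27897 × 0.21780 / (6 × 0.61183) = 0.008592
  Wq_B = Lq/λ = 0.0085923/11.5 = 0.0007472
  W_B = Wq_B + 1/μ = 0.0007472 + 0.05682 = 0.05757

Since W_A = 0.05102 < W_B = 0.05757, Option A (single fast server) has the shorter time in system.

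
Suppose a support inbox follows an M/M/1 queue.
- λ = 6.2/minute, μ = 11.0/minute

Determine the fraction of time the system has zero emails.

ρ = λ/μ = 6.2/11.0 = 0.5636
P(0) = 1 - ρ = 1 - 0.5636 = 0.4364
The server is idle 43.64% of the time.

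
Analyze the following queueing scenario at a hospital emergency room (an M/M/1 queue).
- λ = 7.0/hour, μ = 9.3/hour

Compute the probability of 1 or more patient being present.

ρ = λ/μ = 7.0/9.3 = 0.7527
P(N ≥ n) = ρⁿ
P(N ≥ 1) = 0.7527^1
P(N ≥ 1) = 0.7527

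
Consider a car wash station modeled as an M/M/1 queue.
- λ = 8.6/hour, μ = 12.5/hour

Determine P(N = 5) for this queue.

ρ = λ/μ = 8.6/12.5 = 0.6880
P(n) = (1-ρ)ρⁿ
P(5) = (1-0.6880) × 0.6880^5
P(5) = 0.31200 × 0.15415
P(5) = 0.04809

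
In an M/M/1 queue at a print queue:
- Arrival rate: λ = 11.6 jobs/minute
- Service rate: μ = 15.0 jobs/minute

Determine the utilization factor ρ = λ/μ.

Server utilization: ρ = λ/μ
ρ = 11.6/15.0 = 0.7733
The server is busy 77.33% of the time.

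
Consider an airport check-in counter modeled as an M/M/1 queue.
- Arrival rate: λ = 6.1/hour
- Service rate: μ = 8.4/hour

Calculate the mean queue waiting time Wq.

First, compute utilization: ρ = λ/μ = 6.1/8.4 = 0.7262
For M/M/1: Wq = λ/(μ(μ-λ))
Wq = 6.1/(8.4 × (8.4-6.1))
Wq = 6.1/(8.4 × 2.30)
Wq = 0.3157 hours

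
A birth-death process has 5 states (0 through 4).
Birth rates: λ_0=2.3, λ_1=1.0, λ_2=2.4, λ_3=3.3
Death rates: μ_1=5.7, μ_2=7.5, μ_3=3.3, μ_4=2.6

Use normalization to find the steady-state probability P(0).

Ratios P(n)/P(0) = (λ₀···λₙ₋₁)/(μ₁···μₙ):
P(1)/P(0) = (2.3)/(5.7) = 0.4035
P(2)/P(0) = (2.3×1.0)/(5.7×7.5) = 0.05380
P(3)/P(0) = (2.3×1.0×2.4)/(5.7×7.5×3.3) = 0.03913
P(4)/P(0) = (2.3×1.0×2.4×3.3)/(5.7×7.5×3.3×2.6) = 0.04966

Normalization: ∑ P(n) = 1
P(0) × (1.0000 + 0.4035 + 0.05380 + 0.03913 + 0.04966) = 1
P(0) × 1.5461 = 1
P(0) = 1/1.5461 = 0.6468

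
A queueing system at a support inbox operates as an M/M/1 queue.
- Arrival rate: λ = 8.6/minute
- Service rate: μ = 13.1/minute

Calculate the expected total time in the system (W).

First, compute utilization: ρ = λ/μ = 8.6/13.1 = 0.6565
For M/M/1: W = 1/(μ-λ)
W = 1/(13.1-8.6) = 1/4.50
W = 0.2222 minutes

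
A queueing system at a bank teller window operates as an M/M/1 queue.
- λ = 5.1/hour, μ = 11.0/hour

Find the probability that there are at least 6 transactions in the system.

ρ = λ/μ = 5.1/11.0 = 0.46364
P(N ≥ n) = ρⁿ
P(N ≥ 6) = 0.46364^6
P(N ≥ 6) = 0.009933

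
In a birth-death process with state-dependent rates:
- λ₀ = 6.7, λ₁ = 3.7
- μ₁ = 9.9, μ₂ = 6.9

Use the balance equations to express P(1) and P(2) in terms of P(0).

Balance equations:
State 0: λ₀P₀ = μ₁P₁ → P₁ = (λ₀/μ₁)P₀ = (6.7/9.9)P₀ = 0.6768P₀
State 1: P₂ = (λ₀λ₁)/(μ₁μ₂)P₀ = (6.7×3.7)/(9.9×6.9)P₀ = 0.3629P₀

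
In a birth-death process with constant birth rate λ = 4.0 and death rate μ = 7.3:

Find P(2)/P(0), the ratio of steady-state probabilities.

For constant rates: P(n)/P(0) = (λ/μ)^n
P(2)/P(0) = (4.0/7.3)^2 = 0.5479^2 = 0.3002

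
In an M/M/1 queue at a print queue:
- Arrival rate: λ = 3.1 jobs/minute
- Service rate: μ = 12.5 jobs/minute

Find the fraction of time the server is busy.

Server utilization: ρ = λ/μ
ρ = 3.1/12.5 = 0.2480
The server is busy 24.80% of the time.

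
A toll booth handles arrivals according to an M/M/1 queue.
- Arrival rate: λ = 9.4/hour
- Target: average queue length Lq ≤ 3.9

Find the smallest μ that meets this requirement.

For M/M/1: Lq = λ²/(μ(μ-λ))
Need Lq ≤ 3.9, i.e. μ(μ-λ) ≥ λ²/3.9
μ² - 9.4μ - 88.36/3.9 ≥ 0  →  μ² - 9.4μ - 22.65641 ≥ 0
Quadratic formula (positive root): μ = [λ + √(λ² + 4×22.65641)]/2
Discriminant: 88.36 + 4×22.65641 = 178.98564, √178.98564 = 13.3786
μ ≥ (9.4 + 13.3786)/2 = 11.3893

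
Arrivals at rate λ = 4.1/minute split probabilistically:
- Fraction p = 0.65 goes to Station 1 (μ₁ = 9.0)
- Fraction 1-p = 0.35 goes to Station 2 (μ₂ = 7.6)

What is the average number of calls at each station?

Effective rates: λ₁ = 4.1×0.65 = 2.665, λ₂ = 4.1×0.35 = 1.435
Station 1: ρ₁ = 2.665/9.0 = 0.2961, L₁ = ρ₁/(1-ρ₁) = 0.2961/(1-0.2961) = 0.4207
Station 2: ρ₂ = 1.435/7.6 = 0.18882, L₂ = ρ₂/(1-ρ₂) = 0.18882/(1-0.18882) = 0.2328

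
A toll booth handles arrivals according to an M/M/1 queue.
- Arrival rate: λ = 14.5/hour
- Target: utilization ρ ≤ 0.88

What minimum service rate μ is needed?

ρ = λ/μ, so μ = λ/ρ
μ ≥ 14.5/0.88 = 16.4773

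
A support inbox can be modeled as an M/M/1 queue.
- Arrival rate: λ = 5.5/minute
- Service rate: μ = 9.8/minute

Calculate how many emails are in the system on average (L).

ρ = λ/μ = 5.5/9.8 = 0.5612
For M/M/1: L = λ/(μ-λ)
L = 5.5/(9.8-5.5) = 5.5/4.30
L = 1.2791 emails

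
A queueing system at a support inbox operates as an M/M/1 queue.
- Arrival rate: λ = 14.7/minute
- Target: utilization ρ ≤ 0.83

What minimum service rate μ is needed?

ρ = λ/μ, so μ = λ/ρ
μ ≥ 14.7/0.83 = 17.7108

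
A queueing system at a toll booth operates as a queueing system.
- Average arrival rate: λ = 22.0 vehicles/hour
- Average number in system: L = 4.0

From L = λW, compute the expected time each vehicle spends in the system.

Little's Law: L = λW, so W = L/λ
W = 4.0/22.0 = 0.1818 hours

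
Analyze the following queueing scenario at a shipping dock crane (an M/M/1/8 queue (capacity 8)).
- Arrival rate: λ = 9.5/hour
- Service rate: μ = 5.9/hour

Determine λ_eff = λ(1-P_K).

ρ = λ/μ = 9.5/5.9 = 1.61017
P₀ = (1-ρ)/(1-ρ^(K+1)) = (1-1.61017)/(1-1.61017^9) = -0.6102/-71.7521 = 0.008504
P_K = P₀×ρ^K = 0.008504 × 1.61017^8 = 0.008504 × 45.1829 = 0.3842
λ_eff = λ(1-P_K) = 9.5 × (1 - 0.38423) = 9.5 × 0.61577 = 5.8498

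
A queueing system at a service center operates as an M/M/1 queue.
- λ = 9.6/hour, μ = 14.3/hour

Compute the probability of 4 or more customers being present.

ρ = λ/μ = 9.6/14.3 = 0.6713
P(N ≥ n) = ρⁿ
P(N ≥ 4) = 0.6713^4
P(N ≥ 4) = 0.2031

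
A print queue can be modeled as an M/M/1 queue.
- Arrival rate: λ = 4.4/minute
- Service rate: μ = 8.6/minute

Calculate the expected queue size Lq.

ρ = λ/μ = 4.4/8.6 = 0.5116
For M/M/1: Lq = λ²/(μ(μ-λ))
Lq = 19.36/(8.6 × 4.20)
Lq = 0.5360 jobs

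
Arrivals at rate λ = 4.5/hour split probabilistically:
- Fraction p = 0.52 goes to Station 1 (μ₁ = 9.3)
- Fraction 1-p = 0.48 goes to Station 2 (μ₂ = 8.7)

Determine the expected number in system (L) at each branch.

Effective rates: λ₁ = 4.5×0.52 = 2.34, λ₂ = 4.5×0.48 = 2.16
Station 1: ρ₁ = 2.34/9.3 = 0.2516, L₁ = ρ₁/(1-ρ₁) = 0.2516/(1-0.2516) = 0.3362
Station 2: ρ₂ = 2.16/8.7 = 0.2483, L₂ = ρ₂/(1-ρ₂) = 0.2483/(1-0.2483) = 0.3303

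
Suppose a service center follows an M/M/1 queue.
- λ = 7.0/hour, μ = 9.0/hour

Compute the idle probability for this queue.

ρ = λ/μ = 7.0/9.0 = 0.7778
P(0) = 1 - ρ = 1 - 0.7778 = 0.2222
The server is idle 22.22% of the time.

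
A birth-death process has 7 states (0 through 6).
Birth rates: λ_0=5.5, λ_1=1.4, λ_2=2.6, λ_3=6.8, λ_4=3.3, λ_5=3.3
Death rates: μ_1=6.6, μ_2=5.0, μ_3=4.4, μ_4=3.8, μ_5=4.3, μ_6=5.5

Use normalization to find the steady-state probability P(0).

Ratios P(n)/P(0) = (λ₀···λₙ₋₁)/(μ₁···μₙ):
P(1)/P(0) = (5.5)/(6.6) = 0.8333
P(2)/P(0) = (5.5×1.4)/(6.6×5.0) = 0.2333
P(3)/P(0) = (5.5×1.4×2.6)/(6.6×5.0×4.4) = 0.1379
P(4)/P(0) = (5.5×1.4×2.6×6.8)/(6.6×5.0×4.4×3.8) = 0.2467
P(5)/P(0) = (5.5×1.4×2.6×6.8×3.3)/(6.6×5.0×4.4×3.8×4.3) = 0.1894
P(6)/P(0) = (5.5×1.4×2.6×6.8×3.3×3.3)/(6.6×5.0×4.4×3.8×4.3×5.5) = 0.1136

Normalization: ∑ P(n) = 1
P(0) × (1.0000 + 0.8333 + 0.2333 + 0.1379 + 0.2467 + 0.1894 + 0.1136) = 1
P(0) × 2.7542 = 1
P(0) = 1/2.7542 = 0.3631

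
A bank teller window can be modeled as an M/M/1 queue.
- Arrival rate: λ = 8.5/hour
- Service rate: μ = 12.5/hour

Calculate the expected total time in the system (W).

First, compute utilization: ρ = λ/μ = 8.5/12.5 = 0.6800
For M/M/1: W = 1/(μ-λ)
W = 1/(12.5-8.5) = 1/4.00
W = 0.2500 hours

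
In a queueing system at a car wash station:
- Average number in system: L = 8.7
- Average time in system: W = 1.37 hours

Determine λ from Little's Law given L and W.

Little's Law: L = λW, so λ = L/W
λ = 8.7/1.37 = 6.3504 cars/hour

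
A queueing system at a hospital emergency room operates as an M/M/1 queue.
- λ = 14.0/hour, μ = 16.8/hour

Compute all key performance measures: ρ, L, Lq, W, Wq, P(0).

Step 1: ρ = λ/μ = 14.0/16.8 = 0.8333
Step 2: L = λ/(μ-λ) = 14.0/2.80 = 5.0000
Step 3: Lq = λ²/(μ(μ-λ)) = 196.00/(16.8×2.80) = 4.1667
Step 4: W = 1/(μ-λ) = 1/2.80 = 0.35714
Step 5: Wq = λ/(μ(μ-λ)) = 14.0/(16.8×2.80) = 0.2976
Step 6: P(0) = 1-ρ = 0.1667
Verify: L = λW = 14.0×0.35714 = 5.0000 ✔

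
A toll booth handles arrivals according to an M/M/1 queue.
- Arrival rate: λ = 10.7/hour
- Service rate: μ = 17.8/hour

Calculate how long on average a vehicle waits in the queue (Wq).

First, compute utilization: ρ = λ/μ = 10.7/17.8 = 0.6011
For M/M/1: Wq = λ/(μ(μ-λ))
Wq = 10.7/(17.8 × (17.8-10.7))
Wq = 10.7/(17.8 × 7.10)
Wq = 0.08467 hours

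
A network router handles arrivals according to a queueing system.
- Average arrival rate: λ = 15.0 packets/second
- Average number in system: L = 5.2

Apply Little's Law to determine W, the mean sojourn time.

Little's Law: L = λW, so W = L/λ
W = 5.2/15.0 = 0.3467 seconds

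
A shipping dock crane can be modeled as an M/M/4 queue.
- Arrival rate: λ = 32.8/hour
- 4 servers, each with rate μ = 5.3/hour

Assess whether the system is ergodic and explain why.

Stability requires ρ = λ/(cμ) < 1
ρ = 32.8/(4 × 5.3) = 32.8/21.20 = 1.5472
Since 1.5472 ≥ 1, the system is UNSTABLE.
Need c > λ/μ = 32.8/5.3 = 6.19.
Minimum servers needed: c = 7.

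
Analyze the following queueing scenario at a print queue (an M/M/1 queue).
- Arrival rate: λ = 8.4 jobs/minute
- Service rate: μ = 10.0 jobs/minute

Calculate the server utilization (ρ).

Server utilization: ρ = λ/μ
ρ = 8.4/10.0 = 0.8400
The server is busy 84.00% of the time.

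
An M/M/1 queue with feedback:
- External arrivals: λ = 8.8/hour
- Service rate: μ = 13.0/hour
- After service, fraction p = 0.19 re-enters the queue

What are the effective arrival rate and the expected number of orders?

Effective arrival rate: λ_eff = λ/(1-p) = 8.8/(1-0.19) = 8.8/0.81 = 10.8642
ρ = λ_eff/μ = 10.8642/13.0 = 0.835708
L = ρ/(1-ρ) = 0.835708/(1-0.835708) = 5.0867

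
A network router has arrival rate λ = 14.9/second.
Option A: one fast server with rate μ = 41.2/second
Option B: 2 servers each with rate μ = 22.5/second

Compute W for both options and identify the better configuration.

Option A: single server μ = 41.2 (M/M/1)
  ρ_A = 14.9/41.2 = 0.3617
  W_A = 1/(μ-λ) = 1/(41.2-14.9) = 1/26.30 = 0.03802

Option B: 2 servers μ = 22.5 (M/M/2)
  ρ_B = λ/(cμ) = 14.9/(2×22.5) = 0.3311
  Offered load a = λ/μ = cρ = 14.9/22.5 = 0.6622
  P₀ = [ Σₙ₌₀^1 aⁿ/n! + a^2/(2!(1-ρ)) ]⁻¹
  Σ = a^0/0! + a^1/1! = 1.0000 + 0.6622 = 1.6622
  a^2/(2!(1-ρ)) = 0.4385/(2 × 0.6689) = 0.3278
  P₀ = 1/(1.6622 + 0.3278) = 0.5025
  Lq = P₀·a^2·ρ / (2!(1-ρ)²) = 0.50250 × 0.43854 × 0.33111 / (2 × 0.44741) = 0.08154
  Wq_B = Lq/λ = 0.081542/14.9 = 0.0054726
  W_B = Wq_B + 1/μ = 0.0054726 + 0.044444 = 0.04992

Since W_A = 0.03802 < W_B = 0.04992, Option A (single fast server) has the shorter time in system.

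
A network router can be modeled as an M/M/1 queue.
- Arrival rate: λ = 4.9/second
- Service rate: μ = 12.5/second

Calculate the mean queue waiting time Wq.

First, compute utilization: ρ = λ/μ = 4.9/12.5 = 0.3920
For M/M/1: Wq = λ/(μ(μ-λ))
Wq = 4.9/(12.5 × (12.5-4.9))
Wq = 4.9/(12.5 × 7.60)
Wq = 0.05158 seconds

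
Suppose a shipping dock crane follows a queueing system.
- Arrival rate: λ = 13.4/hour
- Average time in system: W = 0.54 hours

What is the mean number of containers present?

Little's Law: L = λW
L = 13.4 × 0.54 = 7.2360 containers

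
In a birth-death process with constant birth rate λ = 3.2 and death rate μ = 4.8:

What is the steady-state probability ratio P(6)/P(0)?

For constant rates: P(n)/P(0) = (λ/μ)^n
P(6)/P(0) = (3.2/4.8)^6 = 0.66667^6 = 0.08779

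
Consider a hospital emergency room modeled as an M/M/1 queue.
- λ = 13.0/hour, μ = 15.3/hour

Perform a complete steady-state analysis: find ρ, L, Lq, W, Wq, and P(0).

Step 1: ρ = λ/μ = 13.0/15.3 = 0.8497
Step 2: L = λ/(μ-λ) = 13.0/2.30 = 5.6522
Step 3: Lq = λ²/(μ(μ-λ)) = 169.00/(15.3×2.30) = 4.8025
Step 4: W = 1/(μ-λ) = 1/2.30 = 0.434783
Step 5: Wq = λ/(μ(μ-λ)) = 13.0/(15.3×2.30) = 0.3694
Step 6: P(0) = 1-ρ = 0.1503
Verify: L = λW = 13.0×0.434783 = 5.6522 ✔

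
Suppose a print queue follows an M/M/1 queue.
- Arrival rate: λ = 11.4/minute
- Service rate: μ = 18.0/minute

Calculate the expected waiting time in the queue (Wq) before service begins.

First, compute utilization: ρ = λ/μ = 11.4/18.0 = 0.6333
For M/M/1: Wq = λ/(μ(μ-λ))
Wq = 11.4/(18.0 × (18.0-11.4))
Wq = 11.4/(18.0 × 6.60)
Wq = 0.09596 minutes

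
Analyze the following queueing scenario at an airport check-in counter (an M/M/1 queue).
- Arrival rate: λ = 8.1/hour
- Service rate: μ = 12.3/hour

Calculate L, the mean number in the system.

ρ = λ/μ = 8.1/12.3 = 0.6585
For M/M/1: L = λ/(μ-λ)
L = 8.1/(12.3-8.1) = 8.1/4.20
L = 1.9286 passengers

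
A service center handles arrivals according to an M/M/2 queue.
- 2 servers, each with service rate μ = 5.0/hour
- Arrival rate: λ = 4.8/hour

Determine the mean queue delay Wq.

Traffic intensity: ρ = λ/(cμ) = 4.8/(2×5.0) = 0.4800
Since ρ = 0.4800 < 1, system is stable.
Offered load a = λ/μ = cρ = 4.8/5.0 = 0.9600
P₀ = [ Σₙ₌₀^1 aⁿ/n! + a^2/(2!(1-ρ)) ]⁻¹
Σ = a^0/0! + a^1/1! = 1.0000 + 0.9600 = 1.9600
a^2/(2!(1-ρ)) = 0.9216/(2 × 0.5200) = 0.8862
P₀ = 1/(1.9600 + 0.88615) = 0.3514
Lq = P₀·a^2·ρ / (2!(1-ρ)²) = 0.3514 × 0.9216 × 0.4800 / (2 × 0.2704) = 0.2874
Wq = Lq/λ = 0.287401/4.8 = 0.05988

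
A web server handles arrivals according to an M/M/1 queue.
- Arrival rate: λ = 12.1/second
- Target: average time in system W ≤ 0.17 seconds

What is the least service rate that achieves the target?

For M/M/1: W = 1/(μ-λ)
Need W ≤ 0.17, so 1/(μ-λ) ≤ 0.17
μ - λ ≥ 1/0.17 = 5.8824
μ ≥ 12.1 + 5.8824 = 17.9824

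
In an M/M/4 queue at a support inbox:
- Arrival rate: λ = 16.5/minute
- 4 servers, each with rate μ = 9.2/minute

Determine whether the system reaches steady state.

Stability requires ρ = λ/(cμ) < 1
ρ = 16.5/(4 × 9.2) = 16.5/36.80 = 0.4484
Since 0.4484 < 1, the system is STABLE.
The servers are busy 44.84% of the time.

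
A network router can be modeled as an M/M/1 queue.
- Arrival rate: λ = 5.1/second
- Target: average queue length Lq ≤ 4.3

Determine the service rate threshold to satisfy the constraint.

For M/M/1: Lq = λ²/(μ(μ-λ))
Need Lq ≤ 4.3, i.e. μ(μ-λ) ≥ λ²/4.3
μ² - 5.1μ - 26.01/4.3 ≥ 0  →  μ² - 5.1μ - 6.048837 ≥ 0
Quadratic formula (positive root): μ = [λ + √(λ² + 4×6.048837)]/2
Discriminant: 26.01 + 4×6.048837 = 50.2053, √50.2053 = 7.0856
μ ≥ (5.1 + 7.0856)/2 = 6.0928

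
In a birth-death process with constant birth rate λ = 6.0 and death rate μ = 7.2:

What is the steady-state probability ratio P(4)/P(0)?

For constant rates: P(n)/P(0) = (λ/μ)^n
P(4)/P(0) = (6.0/7.2)^4 = 0.833333^4 = 0.4823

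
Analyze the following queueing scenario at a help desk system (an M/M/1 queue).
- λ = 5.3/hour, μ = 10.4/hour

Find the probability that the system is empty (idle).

ρ = λ/μ = 5.3/10.4 = 0.5096
P(0) = 1 - ρ = 1 - 0.5096 = 0.4904
The server is idle 49.04% of the time.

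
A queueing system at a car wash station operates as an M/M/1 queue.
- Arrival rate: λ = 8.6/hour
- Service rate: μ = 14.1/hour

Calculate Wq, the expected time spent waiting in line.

First, compute utilization: ρ = λ/μ = 8.6/14.1 = 0.6099
For M/M/1: Wq = λ/(μ(μ-λ))
Wq = 8.6/(14.1 × (14.1-8.6))
Wq = 8.6/(14.1 × 5.50)
Wq = 0.1109 hours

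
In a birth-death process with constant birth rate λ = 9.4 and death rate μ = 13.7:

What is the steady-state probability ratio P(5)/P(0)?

For constant rates: P(n)/P(0) = (λ/μ)^n
P(5)/P(0) = (9.4/13.7)^5 = 0.68613^5 = 0.1521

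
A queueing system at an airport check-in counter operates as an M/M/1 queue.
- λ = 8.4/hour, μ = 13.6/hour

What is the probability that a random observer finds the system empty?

ρ = λ/μ = 8.4/13.6 = 0.6176
P(0) = 1 - ρ = 1 - 0.6176 = 0.3824
The server is idle 38.24% of the time.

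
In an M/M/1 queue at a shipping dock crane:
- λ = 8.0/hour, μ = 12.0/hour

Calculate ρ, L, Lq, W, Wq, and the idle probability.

Step 1: ρ = λ/μ = 8.0/12.0 = 0.6667
Step 2: L = λ/(μ-λ) = 8.0/4.00 = 2.0000
Step 3: Lq = λ²/(μ(μ-λ)) = 64.00/(12.0×4.00) = 1.3333
Step 4: W = 1/(μ-λ) = 1/4.00 = 0.2500
Step 5: Wq = λ/(μ(μ-λ)) = 8.0/(12.0×4.00) = 0.1667
Step 6: P(0) = 1-ρ = 0.3333
Verify: L = λW = 8.0×0.2500 = 2.0000 ✔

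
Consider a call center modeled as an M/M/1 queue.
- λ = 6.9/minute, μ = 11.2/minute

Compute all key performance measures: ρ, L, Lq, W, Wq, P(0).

Step 1: ρ = λ/μ = 6.9/11.2 = 0.6161
Step 2: L = λ/(μ-λ) = 6.9/4.30 = 1.6047
Step 3: Lq = λ²/(μ(μ-λ)) = 47.61/(11.2×4.30) = 0.9886
Step 4: W = 1/(μ-λ) = 1/4.30 = 0.23256
Step 5: Wq = λ/(μ(μ-λ)) = 6.9/(11.2×4.30) = 0.1433
Step 6: P(0) = 1-ρ = 0.3839
Verify: L = λW = 6.9×0.23256 = 1.6047 ✔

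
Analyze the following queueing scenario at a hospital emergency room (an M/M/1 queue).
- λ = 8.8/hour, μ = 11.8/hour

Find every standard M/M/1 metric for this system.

Step 1: ρ = λ/μ = 8.8/11.8 = 0.7458
Step 2: L = λ/(μ-λ) = 8.8/3.00 = 2.9333
Step 3: Lq = λ²/(μ(μ-λ)) = 77.44/(11.8×3.00) = 2.1876
Step 4: W = 1/(μ-λ) = 1/3.00 = 0.33333
Step 5: Wq = λ/(μ(μ-λ)) = 8.8/(11.8×3.00) = 0.2486
Step 6: P(0) = 1-ρ = 0.2542
Verify: L = λW = 8.8×0.33333 = 2.9333 ✔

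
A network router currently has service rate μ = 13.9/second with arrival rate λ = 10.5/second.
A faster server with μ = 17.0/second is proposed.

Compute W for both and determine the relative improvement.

System 1: ρ₁ = 10.5/13.9 = 0.7554, W₁ = 1/(13.9-10.5) = 0.29412
System 2: ρ₂ = 10.5/17.0 = 0.6176, W₂ = 1/(17.0-10.5) = 0.15385
Improvement: (W₁-W₂)/W₁ = (0.29412-0.15385)/0.29412 = 47.69%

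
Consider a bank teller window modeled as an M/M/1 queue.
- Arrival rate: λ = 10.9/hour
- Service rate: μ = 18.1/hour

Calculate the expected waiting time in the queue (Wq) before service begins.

First, compute utilization: ρ = λ/μ = 10.9/18.1 = 0.6022
For M/M/1: Wq = λ/(μ(μ-λ))
Wq = 10.9/(18.1 × (18.1-10.9))
Wq = 10.9/(18.1 × 7.20)
Wq = 0.08364 hours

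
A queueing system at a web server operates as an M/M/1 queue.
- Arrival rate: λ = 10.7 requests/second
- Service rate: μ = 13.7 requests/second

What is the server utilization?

Server utilization: ρ = λ/μ
ρ = 10.7/13.7 = 0.7810
The server is busy 78.10% of the time.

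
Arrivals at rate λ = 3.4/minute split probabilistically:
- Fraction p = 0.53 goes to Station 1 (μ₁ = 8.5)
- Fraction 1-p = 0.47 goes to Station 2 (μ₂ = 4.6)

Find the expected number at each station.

Effective rates: λ₁ = 3.4×0.53 = 1.802, λ₂ = 3.4×0.47 = 1.598
Station 1: ρ₁ = 1.802/8.5 = 0.2120, L₁ = ρ₁/(1-ρ₁) = 0.2120/(1-0.2120) = 0.2690
Station 2: ρ₂ = 1.598/4.6 = 0.3474, L₂ = ρ₂/(1-ρ₂) = 0.3474/(1-0.3474) = 0.5323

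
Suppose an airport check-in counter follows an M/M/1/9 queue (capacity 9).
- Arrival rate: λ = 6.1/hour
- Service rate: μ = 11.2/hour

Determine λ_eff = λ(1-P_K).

ρ = λ/μ = 6.1/11.2 = 0.544643
P₀ = (1-ρ)/(1-ρ^(K+1)) = (1-0.544643)/(1-0.544643^10) = 0.4554/0.9977 = 0.4564
P_K = P₀×ρ^K = 0.4564 × 0.544643^9 = 0.4564 × 0.004217 = 0.001925
λ_eff = λ(1-P_K) = 6.1 × (1 - 0.001925) = 6.1 × 0.99808 = 6.0883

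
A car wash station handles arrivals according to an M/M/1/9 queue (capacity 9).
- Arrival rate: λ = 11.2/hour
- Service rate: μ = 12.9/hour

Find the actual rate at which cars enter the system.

ρ = λ/μ = 11.2/12.9 = 0.868217
P₀ = (1-ρ)/(1-ρ^(K+1)) = (1-0.868217)/(1-0.868217^10) = 0.1318/0.7566 = 0.1742
P_K = P₀×ρ^K = 0.17417 × 0.868217^9 = 0.17417 × 0.28032 = 0.04882
λ_eff = λ(1-P_K) = 11.2 × (1 - 0.04882) = 11.2 × 0.95118 = 10.6532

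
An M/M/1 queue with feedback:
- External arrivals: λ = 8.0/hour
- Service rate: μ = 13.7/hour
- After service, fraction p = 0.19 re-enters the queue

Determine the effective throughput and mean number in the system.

Effective arrival rate: λ_eff = λ/(1-p) = 8.0/(1-0.19) = 8.0/0.81 = 9.8765432
ρ = λ_eff/μ = 9.8765432/13.7 = 0.7209156
L = ρ/(1-ρ) = 0.7209156/(1-0.7209156) = 2.5831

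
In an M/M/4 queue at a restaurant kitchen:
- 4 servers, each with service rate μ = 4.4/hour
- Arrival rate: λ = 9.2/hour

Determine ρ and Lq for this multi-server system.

Traffic intensity: ρ = λ/(cμ) = 9.2/(4×4.4) = 0.5227
Since ρ = 0.5227 < 1, system is stable.
Offered load a = λ/μ = cρ = 9.2/4.4 = 2.0909
P₀ = [ Σₙ₌₀^3 aⁿ/n! + a^4/(4!(1-ρ)) ]⁻¹
Σ = a^0/0! + a^1/1! + a^2/2! + a^3/3! = 1.0000 + 2.0909 + 2.1860 + 1.5235 = 6.8004
a^4/(4!(1-ρ)) = 19.1135/(24 × 0.47727) = 1.6686
P₀ = 1/(6.8004 + 1.6686) = 0.1181
Lq = P₀·a^4·ρ / (4!(1-ρ)²) = 0.1181 × 19.1135 × 0.5227 / (24 × 0.2278) = 0.2158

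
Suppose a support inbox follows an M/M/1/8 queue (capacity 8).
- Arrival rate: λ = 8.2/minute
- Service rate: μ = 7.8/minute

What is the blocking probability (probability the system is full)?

ρ = λ/μ = 8.2/7.8 = 1.05128
P₀ = (1-ρ)/(1-ρ^(K+1)) = (1-1.05128)/(1-1.05128^9) = -0.051280/-0.56843 = 0.09021
P_K = P₀×ρ^K = 0.09021 × 1.05128^8 = 0.09021 × 1.4919 = 0.1346
Blocking probability = 13.46%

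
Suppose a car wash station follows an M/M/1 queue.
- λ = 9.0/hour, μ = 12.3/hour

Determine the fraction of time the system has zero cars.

ρ = λ/μ = 9.0/12.3 = 0.7317
P(0) = 1 - ρ = 1 - 0.7317 = 0.2683
The server is idle 26.83% of the time.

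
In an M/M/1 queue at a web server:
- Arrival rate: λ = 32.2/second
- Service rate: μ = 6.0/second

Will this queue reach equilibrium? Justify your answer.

Stability requires ρ = λ/(cμ) < 1
ρ = 32.2/(1 × 6.0) = 32.2/6.00 = 5.3667
Since 5.3667 ≥ 1, the system is UNSTABLE.
Queue grows without bound. Need μ > λ = 32.2.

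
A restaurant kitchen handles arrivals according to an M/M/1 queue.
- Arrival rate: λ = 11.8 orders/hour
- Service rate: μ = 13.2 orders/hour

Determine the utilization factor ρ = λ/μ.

Server utilization: ρ = λ/μ
ρ = 11.8/13.2 = 0.8939
The server is busy 89.39% of the time.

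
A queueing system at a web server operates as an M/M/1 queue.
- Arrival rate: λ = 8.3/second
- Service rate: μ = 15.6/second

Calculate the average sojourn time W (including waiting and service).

First, compute utilization: ρ = λ/μ = 8.3/15.6 = 0.5321
For M/M/1: W = 1/(μ-λ)
W = 1/(15.6-8.3) = 1/7.30
W = 0.1370 seconds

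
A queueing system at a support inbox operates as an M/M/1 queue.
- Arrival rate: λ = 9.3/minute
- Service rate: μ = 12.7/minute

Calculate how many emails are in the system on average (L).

ρ = λ/μ = 9.3/12.7 = 0.7323
For M/M/1: L = λ/(μ-λ)
L = 9.3/(12.7-9.3) = 9.3/3.40
L = 2.7353 emails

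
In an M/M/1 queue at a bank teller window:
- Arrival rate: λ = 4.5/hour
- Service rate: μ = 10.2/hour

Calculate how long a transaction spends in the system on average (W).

First, compute utilization: ρ = λ/μ = 4.5/10.2 = 0.4412
For M/M/1: W = 1/(μ-λ)
W = 1/(10.2-4.5) = 1/5.70
W = 0.1754 hours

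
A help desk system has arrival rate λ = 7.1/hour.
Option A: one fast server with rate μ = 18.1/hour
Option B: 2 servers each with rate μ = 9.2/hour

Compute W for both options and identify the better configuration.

Option A: single server μ = 18.1 (M/M/1)
  ρ_A = 7.1/18.1 = 0.3923
  W_A = 1/(μ-λ) = 1/(18.1-7.1) = 1/11.00 = 0.09091

Option B: 2 servers μ = 9.2 (M/M/2)
  ρ_B = λ/(cμ) = 7.1/(2×9.2) = 0.3859
  Offered load a = λ/μ = cρ = 7.1/9.2 = 0.7717
  P₀ = [ Σₙ₌₀^1 aⁿ/n! + a^2/(2!(1-ρ)) ]⁻¹
  Σ = a^0/0! + a^1/1! = 1.0000 + 0.7717 = 1.7717
  a^2/(2!(1-ρ)) = 0.5956/(2 × 0.6141) = 0.4849
  P₀ = 1/(1.7717 + 0.4849) = 0.4431
  Lq = P₀·a^2·ρ / (2!(1-ρ)²) = 0.4431 × 0.5956 × 0.3859 / (2 × 0.3772) = 0.1350
  Wq_B = Lq/λ = 0.13501/7.1 = 0.01902
  W_B = Wq_B + 1/μ = 0.01902 + 0.1087 = 0.1277

Since W_A = 0.09091 < W_B = 0.1277, Option A (single fast server) has the shorter time in system.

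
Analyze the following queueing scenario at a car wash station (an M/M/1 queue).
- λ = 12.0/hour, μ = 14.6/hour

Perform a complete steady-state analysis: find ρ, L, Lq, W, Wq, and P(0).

Step 1: ρ = λ/μ = 12.0/14.6 = 0.8219
Step 2: L = λ/(μ-λ) = 12.0/2.60 = 4.6154
Step 3: Lq = λ²/(μ(μ-λ)) = 144.00/(14.6×2.60) = 3.7935
Step 4: W = 1/(μ-λ) = 1/2.60 = 0.38462
Step 5: Wq = λ/(μ(μ-λ)) = 12.0/(14.6×2.60) = 0.3161
Step 6: P(0) = 1-ρ = 0.1781
Verify: L = λW = 12.0×0.38462 = 4.6154 ✔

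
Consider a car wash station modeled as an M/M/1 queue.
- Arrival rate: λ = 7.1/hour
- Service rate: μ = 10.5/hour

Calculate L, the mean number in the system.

ρ = λ/μ = 7.1/10.5 = 0.6762
For M/M/1: L = λ/(μ-λ)
L = 7.1/(10.5-7.1) = 7.1/3.40
L = 2.0882 cars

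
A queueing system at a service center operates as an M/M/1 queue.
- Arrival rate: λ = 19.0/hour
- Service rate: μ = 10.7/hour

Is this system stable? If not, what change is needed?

Stability requires ρ = λ/(cμ) < 1
ρ = 19.0/(1 × 10.7) = 19.0/10.70 = 1.7757
Since 1.7757 ≥ 1, the system is UNSTABLE.
Queue grows without bound. Need μ > λ = 19.0.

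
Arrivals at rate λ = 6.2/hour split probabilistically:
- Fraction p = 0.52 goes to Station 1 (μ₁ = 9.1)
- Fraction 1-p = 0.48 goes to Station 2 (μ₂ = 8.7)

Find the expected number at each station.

Effective rates: λ₁ = 6.2×0.52 = 3.224, λ₂ = 6.2×0.48 = 2.976
Station 1: ρ₁ = 3.224/9.1 = 0.3543, L₁ = ρ₁/(1-ρ₁) = 0.3543/(1-0.3543) = 0.5487
Station 2: ρ₂ = 2.976/8.7 = 0.34207, L₂ = ρ₂/(1-ρ₂) = 0.34207/(1-0.34207) = 0.5199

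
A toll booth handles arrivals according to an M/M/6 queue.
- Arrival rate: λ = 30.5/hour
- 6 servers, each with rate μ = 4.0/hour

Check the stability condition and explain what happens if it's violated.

Stability requires ρ = λ/(cμ) < 1
ρ = 30.5/(6 × 4.0) = 30.5/24.00 = 1.2708
Since 1.2708 ≥ 1, the system is UNSTABLE.
Need c > λ/μ = 30.5/4.0 = 7.62.
Minimum servers needed: c = 8.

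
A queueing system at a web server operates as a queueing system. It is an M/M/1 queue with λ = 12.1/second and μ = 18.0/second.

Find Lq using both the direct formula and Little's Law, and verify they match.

Method 1 (direct): Lq = λ²/(μ(μ-λ)) = 146.41/(18.0 × 5.90) = 1.3786

Method 2 (Little's Law):
W = 1/(μ-λ) = 1/5.90 = 0.169492
Wq = W - 1/μ = 0.169492 - 0.0555556 = 0.113936
Lq = λWq = 12.1 × 0.113936 = 1.3786 ✔ (matches Method 1)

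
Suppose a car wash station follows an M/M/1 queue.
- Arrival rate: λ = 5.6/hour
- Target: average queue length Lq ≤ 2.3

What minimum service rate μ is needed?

For M/M/1: Lq = λ²/(μ(μ-λ))
Need Lq ≤ 2.3, i.e. μ(μ-λ) ≥ λ²/2.3
μ² - 5.6μ - 31.36/2.3 ≥ 0  →  μ² - 5.6μ - 13.63478 ≥ 0
Quadratic formula (positive root): μ = [λ + √(λ² + 4×13.63478)]/2
Discriminant: 31.36 + 4×13.63478 = 85.8991, √85.8991 = 9.2682
μ ≥ (5.6 + 9.2682)/2 = 7.4341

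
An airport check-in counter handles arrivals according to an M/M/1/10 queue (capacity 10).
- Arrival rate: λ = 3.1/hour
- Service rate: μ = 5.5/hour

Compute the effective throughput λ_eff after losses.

ρ = λ/μ = 3.1/5.5 = 0.56364
P₀ = (1-ρ)/(1-ρ^(K+1)) = (1-0.56364)/(1-0.56364^11) = 0.4364/0.9982 = 0.4372
P_K = P₀×ρ^K = 0.4372 × 0.56364^10 = 0.4372 × 0.003236 = 0.001415
λ_eff = λ(1-P_K) = 3.1 × (1 - 0.001415) = 3.1 × 0.99858 = 3.0956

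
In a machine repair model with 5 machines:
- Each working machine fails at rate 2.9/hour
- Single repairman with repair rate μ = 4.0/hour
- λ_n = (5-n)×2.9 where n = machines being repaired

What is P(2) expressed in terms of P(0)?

P(2)/P(0) = ∏_{i=0}^{2-1} λ_i/μ_{i+1}
= (5-0)×2.9/4.0 × (5-1)×2.9/4.0
= 10.5125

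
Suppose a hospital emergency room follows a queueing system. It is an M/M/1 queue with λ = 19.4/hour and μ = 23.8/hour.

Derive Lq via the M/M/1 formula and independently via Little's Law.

Method 1 (direct): Lq = λ²/(μ(μ-λ)) = 376.36/(23.8 × 4.40) = 3.5940

Method 2 (Little's Law):
W = 1/(μ-λ) = 1/4.40 = 0.227273
Wq = W - 1/μ = 0.227273 - 0.0420168 = 0.18526
Lq = λWq = 19.4 × 0.18526 = 3.5940 ✔ (matches Method 1)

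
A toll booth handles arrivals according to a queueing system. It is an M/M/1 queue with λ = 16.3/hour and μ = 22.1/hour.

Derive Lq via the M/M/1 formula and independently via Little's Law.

Method 1 (direct): Lq = λ²/(μ(μ-λ)) = 265.69/(22.1 × 5.80) = 2.0728

Method 2 (Little's Law):
W = 1/(μ-λ) = 1/5.80 = 0.172414
Wq = W - 1/μ = 0.172414 - 0.0452489 = 0.127165
Lq = λWq = 16.3 × 0.127165 = 2.0728 ✔ (matches Method 1)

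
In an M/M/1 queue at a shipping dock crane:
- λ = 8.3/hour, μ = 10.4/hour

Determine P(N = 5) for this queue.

ρ = λ/μ = 8.3/10.4 = 0.79808
P(n) = (1-ρ)ρⁿ
P(5) = (1-0.79808) × 0.79808^5
P(5) = 0.2019200 × 0.3237667
P(5) = 0.06537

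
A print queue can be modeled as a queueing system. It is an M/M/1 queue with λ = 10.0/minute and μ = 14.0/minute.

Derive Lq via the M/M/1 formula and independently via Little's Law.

Method 1 (direct): Lq = λ²/(μ(μ-λ)) = 100.00/(14.0 × 4.00) = 1.7857

Method 2 (Little's Law):
W = 1/(μ-λ) = 1/4.00 = 0.2500
Wq = W - 1/μ = 0.2500 - 0.07143 = 0.17857
Lq = λWq = 10.0 × 0.17857 = 1.7857 ✔ (matches Method 1)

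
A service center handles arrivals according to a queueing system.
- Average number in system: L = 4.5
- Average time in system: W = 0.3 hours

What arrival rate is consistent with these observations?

Little's Law: L = λW, so λ = L/W
λ = 4.5/0.3 = 15.0000 customers/hour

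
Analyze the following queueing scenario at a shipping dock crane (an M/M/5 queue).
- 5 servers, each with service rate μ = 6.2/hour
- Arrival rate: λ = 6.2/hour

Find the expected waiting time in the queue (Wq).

Traffic intensity: ρ = λ/(cμ) = 6.2/(5×6.2) = 0.2000
Since ρ = 0.2000 < 1, system is stable.
Offered load a = λ/μ = cρ = 6.2/6.2 = 1.0000
P₀ = [ Σₙ₌₀^4 aⁿ/n! + a^5/(5!(1-ρ)) ]⁻¹
Σ = a^0/0! + a^1/1! + a^2/2! + a^3/3! + a^4/4! = 1.0000 + 1.0000 + 0.50000 + 0.16667 + 0.041667 = 2.7083
a^5/(5!(1-ρ)) = 1.0000/(120 × 0.8000) = 0.01042
P₀ = 1/(2.7083 + 0.01042) = 0.3678
Lq = P₀·a^5·ρ / (5!(1-ρ)²) = 0.36782 × 1.0000 × 0.20000 / (120 × 0.64000) = 0.0009579
Wq = Lq/λ = 0.0009579/6.2 = 0.0001545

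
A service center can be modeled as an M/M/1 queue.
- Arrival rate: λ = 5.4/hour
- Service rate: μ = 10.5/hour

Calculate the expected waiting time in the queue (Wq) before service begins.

First, compute utilization: ρ = λ/μ = 5.4/10.5 = 0.5143
For M/M/1: Wq = λ/(μ(μ-λ))
Wq = 5.4/(10.5 × (10.5-5.4))
Wq = 5.4/(10.5 × 5.10)
Wq = 0.1008 hours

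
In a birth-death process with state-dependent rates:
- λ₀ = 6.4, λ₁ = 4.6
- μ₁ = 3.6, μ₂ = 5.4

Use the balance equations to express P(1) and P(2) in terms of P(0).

Balance equations:
State 0: λ₀P₀ = μ₁P₁ → P₁ = (λ₀/μ₁)P₀ = (6.4/3.6)P₀ = 1.7778P₀
State 1: P₂ = (λ₀λ₁)/(μ₁μ₂)P₀ = (6.4×4.6)/(3.6×5.4)P₀ = 1.5144P₀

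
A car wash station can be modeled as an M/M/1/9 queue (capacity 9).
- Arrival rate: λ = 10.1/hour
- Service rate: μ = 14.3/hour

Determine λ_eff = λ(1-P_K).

ρ = λ/μ = 10.1/14.3 = 0.7063
P₀ = (1-ρ)/(1-ρ^(K+1)) = (1-0.7063)/(1-0.7063^10) = 0.2937/0.9691 = 0.3031
P_K = P₀×ρ^K = 0.3031 × 0.7063^9 = 0.3031 × 0.04374 = 0.01326
λ_eff = λ(1-P_K) = 10.1 × (1 - 0.01326) = 10.1 × 0.98674 = 9.9661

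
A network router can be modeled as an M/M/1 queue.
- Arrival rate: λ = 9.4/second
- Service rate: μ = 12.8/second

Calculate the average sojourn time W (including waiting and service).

First, compute utilization: ρ = λ/μ = 9.4/12.8 = 0.7344
For M/M/1: W = 1/(μ-λ)
W = 1/(12.8-9.4) = 1/3.40
W = 0.2941 seconds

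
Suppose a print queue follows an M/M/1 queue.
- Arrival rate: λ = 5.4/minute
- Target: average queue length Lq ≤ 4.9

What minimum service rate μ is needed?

For M/M/1: Lq = λ²/(μ(μ-λ))
Need Lq ≤ 4.9, i.e. μ(μ-λ) ≥ λ²/4.9
μ² - 5.4μ - 29.16/4.9 ≥ 0  →  μ² - 5.4μ - 5.95102 ≥ 0
Quadratic formula (positive root): μ = [λ + √(λ² + 4×5.95102)]/2
Discriminant: 29.16 + 4×5.95102 = 52.9641, √52.9641 = 7.2776
μ ≥ (5.4 + 7.2776)/2 = 6.3388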